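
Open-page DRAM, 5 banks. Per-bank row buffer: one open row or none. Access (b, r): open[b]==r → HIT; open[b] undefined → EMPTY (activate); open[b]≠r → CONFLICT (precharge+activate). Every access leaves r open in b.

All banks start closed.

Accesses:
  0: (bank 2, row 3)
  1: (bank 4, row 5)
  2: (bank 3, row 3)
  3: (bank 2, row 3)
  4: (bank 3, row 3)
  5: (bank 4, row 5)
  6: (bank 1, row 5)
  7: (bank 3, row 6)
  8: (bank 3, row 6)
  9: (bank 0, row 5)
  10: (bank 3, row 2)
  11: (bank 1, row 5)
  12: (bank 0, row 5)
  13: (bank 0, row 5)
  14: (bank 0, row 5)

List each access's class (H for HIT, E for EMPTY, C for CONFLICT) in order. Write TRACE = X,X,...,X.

TRACE = E,E,E,H,H,H,E,C,H,E,C,H,H,H,H

#0 (2,3) E
#1 (4,5) E
#2 (3,3) E
#3 (2,3) H  (was 3)
#4 (3,3) H  (was 3)
#5 (4,5) H  (was 5)
#6 (1,5) E
#7 (3,6) C  (was 3)
#8 (3,6) H  (was 6)
#9 (0,5) E
#10 (3,2) C  (was 6)
#11 (1,5) H  (was 5)
#12 (0,5) H  (was 5)
#13 (0,5) H  (was 5)
#14 (0,5) H  (was 5)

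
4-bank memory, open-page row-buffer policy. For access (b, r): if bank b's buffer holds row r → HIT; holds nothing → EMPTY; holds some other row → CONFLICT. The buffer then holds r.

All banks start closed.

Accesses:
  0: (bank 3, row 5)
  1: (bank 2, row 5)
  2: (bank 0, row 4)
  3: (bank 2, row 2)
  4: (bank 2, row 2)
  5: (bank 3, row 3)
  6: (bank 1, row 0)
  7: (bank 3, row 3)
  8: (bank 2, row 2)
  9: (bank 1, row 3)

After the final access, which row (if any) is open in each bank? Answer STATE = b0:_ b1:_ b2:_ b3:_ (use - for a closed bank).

step 0: bank3 None->5 [EMPTY]
step 1: bank2 None->5 [EMPTY]
step 2: bank0 None->4 [EMPTY]
step 3: bank2 5->2 [CONFLICT]
step 4: bank2 2->2 [HIT]
step 5: bank3 5->3 [CONFLICT]
step 6: bank1 None->0 [EMPTY]
step 7: bank3 3->3 [HIT]
step 8: bank2 2->2 [HIT]
step 9: bank1 0->3 [CONFLICT]

STATE = b0:4 b1:3 b2:2 b3:3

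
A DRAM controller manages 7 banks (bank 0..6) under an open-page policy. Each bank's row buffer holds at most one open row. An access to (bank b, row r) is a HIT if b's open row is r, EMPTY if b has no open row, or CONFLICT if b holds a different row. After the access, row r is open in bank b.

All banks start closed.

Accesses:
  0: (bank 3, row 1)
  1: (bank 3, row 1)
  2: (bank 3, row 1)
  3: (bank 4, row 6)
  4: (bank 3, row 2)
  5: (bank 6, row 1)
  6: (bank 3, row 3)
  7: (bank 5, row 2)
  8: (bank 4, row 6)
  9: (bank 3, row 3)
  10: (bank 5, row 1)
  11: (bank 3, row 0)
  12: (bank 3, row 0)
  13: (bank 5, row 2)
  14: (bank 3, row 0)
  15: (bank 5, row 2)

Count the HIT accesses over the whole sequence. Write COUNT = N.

COUNT = 7

  [0] b3 r1: no row ⇒ E
  [1] b3 r1: had r1 ⇒ H
  [2] b3 r1: had r1 ⇒ H
  [3] b4 r6: no row ⇒ E
  [4] b3 r2: had r1 ⇒ C
  [5] b6 r1: no row ⇒ E
  [6] b3 r3: had r2 ⇒ C
  [7] b5 r2: no row ⇒ E
  [8] b4 r6: had r6 ⇒ H
  [9] b3 r3: had r3 ⇒ H
  [10] b5 r1: had r2 ⇒ C
  [11] b3 r0: had r3 ⇒ C
  [12] b3 r0: had r0 ⇒ H
  [13] b5 r2: had r1 ⇒ C
  [14] b3 r0: had r0 ⇒ H
  [15] b5 r2: had r2 ⇒ H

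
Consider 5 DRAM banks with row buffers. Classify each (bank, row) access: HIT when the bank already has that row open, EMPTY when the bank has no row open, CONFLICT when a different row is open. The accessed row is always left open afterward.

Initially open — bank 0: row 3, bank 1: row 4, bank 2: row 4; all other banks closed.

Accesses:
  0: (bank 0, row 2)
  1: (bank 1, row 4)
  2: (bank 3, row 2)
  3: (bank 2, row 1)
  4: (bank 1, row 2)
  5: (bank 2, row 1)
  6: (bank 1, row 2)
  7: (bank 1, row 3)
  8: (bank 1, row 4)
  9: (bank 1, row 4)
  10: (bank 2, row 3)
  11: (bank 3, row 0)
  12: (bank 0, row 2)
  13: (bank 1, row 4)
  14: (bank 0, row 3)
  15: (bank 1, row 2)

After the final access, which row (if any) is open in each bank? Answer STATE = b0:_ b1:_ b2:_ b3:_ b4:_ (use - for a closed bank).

STATE = b0:3 b1:2 b2:3 b3:0 b4:-

0: bank 0 row 2 — prev 3 → CONFLICT
1: bank 1 row 4 — prev 4 → HIT
2: bank 3 row 2 — prev None → EMPTY
3: bank 2 row 1 — prev 4 → CONFLICT
4: bank 1 row 2 — prev 4 → CONFLICT
5: bank 2 row 1 — prev 1 → HIT
6: bank 1 row 2 — prev 2 → HIT
7: bank 1 row 3 — prev 2 → CONFLICT
8: bank 1 row 4 — prev 3 → CONFLICT
9: bank 1 row 4 — prev 4 → HIT
10: bank 2 row 3 — prev 1 → CONFLICT
11: bank 3 row 0 — prev 2 → CONFLICT
12: bank 0 row 2 — prev 2 → HIT
13: bank 1 row 4 — prev 4 → HIT
14: bank 0 row 3 — prev 2 → CONFLICT
15: bank 1 row 2 — prev 4 → CONFLICT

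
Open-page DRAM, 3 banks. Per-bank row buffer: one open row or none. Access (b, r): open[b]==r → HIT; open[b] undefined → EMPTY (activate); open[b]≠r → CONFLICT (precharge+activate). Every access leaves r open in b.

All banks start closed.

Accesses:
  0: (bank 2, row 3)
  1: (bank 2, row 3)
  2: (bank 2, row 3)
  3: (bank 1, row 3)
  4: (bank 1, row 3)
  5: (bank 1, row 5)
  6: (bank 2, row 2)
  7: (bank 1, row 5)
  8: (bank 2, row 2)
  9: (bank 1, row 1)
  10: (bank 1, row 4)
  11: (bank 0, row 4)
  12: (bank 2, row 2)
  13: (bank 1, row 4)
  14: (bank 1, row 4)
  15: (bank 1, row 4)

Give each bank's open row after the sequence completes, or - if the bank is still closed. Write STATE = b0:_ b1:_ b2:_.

  [0] b2 r3: no row ⇒ E
  [1] b2 r3: had r3 ⇒ H
  [2] b2 r3: had r3 ⇒ H
  [3] b1 r3: no row ⇒ E
  [4] b1 r3: had r3 ⇒ H
  [5] b1 r5: had r3 ⇒ C
  [6] b2 r2: had r3 ⇒ C
  [7] b1 r5: had r5 ⇒ H
  [8] b2 r2: had r2 ⇒ H
  [9] b1 r1: had r5 ⇒ C
  [10] b1 r4: had r1 ⇒ C
  [11] b0 r4: no row ⇒ E
  [12] b2 r2: had r2 ⇒ H
  [13] b1 r4: had r4 ⇒ H
  [14] b1 r4: had r4 ⇒ H
  [15] b1 r4: had r4 ⇒ H

STATE = b0:4 b1:4 b2:2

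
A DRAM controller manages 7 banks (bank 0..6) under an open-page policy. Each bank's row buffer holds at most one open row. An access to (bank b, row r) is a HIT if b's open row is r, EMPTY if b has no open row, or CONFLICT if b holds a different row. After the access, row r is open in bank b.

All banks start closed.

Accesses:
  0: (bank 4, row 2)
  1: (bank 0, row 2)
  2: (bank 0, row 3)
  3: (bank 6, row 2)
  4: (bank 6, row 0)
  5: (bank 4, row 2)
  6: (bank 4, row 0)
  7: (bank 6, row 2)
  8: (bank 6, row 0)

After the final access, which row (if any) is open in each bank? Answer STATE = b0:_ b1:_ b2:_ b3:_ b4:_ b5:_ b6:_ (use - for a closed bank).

  [0] b4 r2: no row ⇒ E
  [1] b0 r2: no row ⇒ E
  [2] b0 r3: had r2 ⇒ C
  [3] b6 r2: no row ⇒ E
  [4] b6 r0: had r2 ⇒ C
  [5] b4 r2: had r2 ⇒ H
  [6] b4 r0: had r2 ⇒ C
  [7] b6 r2: had r0 ⇒ C
  [8] b6 r0: had r2 ⇒ C

STATE = b0:3 b1:- b2:- b3:- b4:0 b5:- b6:0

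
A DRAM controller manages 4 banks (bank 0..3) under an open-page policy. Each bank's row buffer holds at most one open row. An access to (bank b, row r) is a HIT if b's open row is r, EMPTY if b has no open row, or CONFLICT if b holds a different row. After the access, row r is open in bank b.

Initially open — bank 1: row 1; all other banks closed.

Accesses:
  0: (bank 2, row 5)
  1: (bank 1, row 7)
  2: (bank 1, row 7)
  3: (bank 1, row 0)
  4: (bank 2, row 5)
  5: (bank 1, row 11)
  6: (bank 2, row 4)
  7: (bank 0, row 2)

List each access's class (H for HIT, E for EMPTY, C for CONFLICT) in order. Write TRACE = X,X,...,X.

TRACE = E,C,H,C,H,C,C,E

step 0: bank2 None->5 [EMPTY]
step 1: bank1 1->7 [CONFLICT]
step 2: bank1 7->7 [HIT]
step 3: bank1 7->0 [CONFLICT]
step 4: bank2 5->5 [HIT]
step 5: bank1 0->11 [CONFLICT]
step 6: bank2 5->4 [CONFLICT]
step 7: bank0 None->2 [EMPTY]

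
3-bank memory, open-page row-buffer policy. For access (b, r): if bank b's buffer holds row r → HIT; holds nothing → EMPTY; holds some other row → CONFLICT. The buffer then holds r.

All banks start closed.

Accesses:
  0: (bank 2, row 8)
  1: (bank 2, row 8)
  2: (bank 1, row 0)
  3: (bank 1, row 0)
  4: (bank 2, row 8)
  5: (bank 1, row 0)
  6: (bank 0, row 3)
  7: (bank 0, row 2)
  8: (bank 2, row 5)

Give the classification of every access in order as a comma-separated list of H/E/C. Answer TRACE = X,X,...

step 0: bank2 None->8 [EMPTY]
step 1: bank2 8->8 [HIT]
step 2: bank1 None->0 [EMPTY]
step 3: bank1 0->0 [HIT]
step 4: bank2 8->8 [HIT]
step 5: bank1 0->0 [HIT]
step 6: bank0 None->3 [EMPTY]
step 7: bank0 3->2 [CONFLICT]
step 8: bank2 8->5 [CONFLICT]

TRACE = E,H,E,H,H,H,E,C,C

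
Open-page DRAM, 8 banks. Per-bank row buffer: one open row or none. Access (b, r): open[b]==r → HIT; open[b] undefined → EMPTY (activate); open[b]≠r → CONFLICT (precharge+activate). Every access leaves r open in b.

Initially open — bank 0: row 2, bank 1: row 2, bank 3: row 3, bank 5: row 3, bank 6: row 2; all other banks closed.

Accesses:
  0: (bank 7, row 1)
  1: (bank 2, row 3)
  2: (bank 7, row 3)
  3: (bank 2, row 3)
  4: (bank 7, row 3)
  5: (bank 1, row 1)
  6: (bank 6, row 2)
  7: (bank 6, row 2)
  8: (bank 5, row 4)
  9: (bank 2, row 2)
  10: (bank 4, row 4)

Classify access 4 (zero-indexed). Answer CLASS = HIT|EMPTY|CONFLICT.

  [0] b7 r1: no row ⇒ E
  [1] b2 r3: no row ⇒ E
  [2] b7 r3: had r1 ⇒ C
  [3] b2 r3: had r3 ⇒ H
  [4] b7 r3: had r3 ⇒ H
  [5] b1 r1: had r2 ⇒ C
  [6] b6 r2: had r2 ⇒ H
  [7] b6 r2: had r2 ⇒ H
  [8] b5 r4: had r3 ⇒ C
  [9] b2 r2: had r3 ⇒ C
  [10] b4 r4: no row ⇒ E

CLASS = HIT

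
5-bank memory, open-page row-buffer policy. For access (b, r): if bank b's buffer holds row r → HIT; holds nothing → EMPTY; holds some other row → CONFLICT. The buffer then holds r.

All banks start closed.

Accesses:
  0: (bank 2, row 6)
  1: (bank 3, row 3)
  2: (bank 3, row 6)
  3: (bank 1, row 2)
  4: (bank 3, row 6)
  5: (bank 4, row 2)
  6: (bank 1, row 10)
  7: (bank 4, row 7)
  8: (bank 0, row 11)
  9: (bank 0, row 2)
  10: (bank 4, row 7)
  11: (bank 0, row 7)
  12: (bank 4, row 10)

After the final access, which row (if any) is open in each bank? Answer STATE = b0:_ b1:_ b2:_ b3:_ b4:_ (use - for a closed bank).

STATE = b0:7 b1:10 b2:6 b3:6 b4:10

0: bank 2 row 6 — prev None → EMPTY
1: bank 3 row 3 — prev None → EMPTY
2: bank 3 row 6 — prev 3 → CONFLICT
3: bank 1 row 2 — prev None → EMPTY
4: bank 3 row 6 — prev 6 → HIT
5: bank 4 row 2 — prev None → EMPTY
6: bank 1 row 10 — prev 2 → CONFLICT
7: bank 4 row 7 — prev 2 → CONFLICT
8: bank 0 row 11 — prev None → EMPTY
9: bank 0 row 2 — prev 11 → CONFLICT
10: bank 4 row 7 — prev 7 → HIT
11: bank 0 row 7 — prev 2 → CONFLICT
12: bank 4 row 10 — prev 7 → CONFLICT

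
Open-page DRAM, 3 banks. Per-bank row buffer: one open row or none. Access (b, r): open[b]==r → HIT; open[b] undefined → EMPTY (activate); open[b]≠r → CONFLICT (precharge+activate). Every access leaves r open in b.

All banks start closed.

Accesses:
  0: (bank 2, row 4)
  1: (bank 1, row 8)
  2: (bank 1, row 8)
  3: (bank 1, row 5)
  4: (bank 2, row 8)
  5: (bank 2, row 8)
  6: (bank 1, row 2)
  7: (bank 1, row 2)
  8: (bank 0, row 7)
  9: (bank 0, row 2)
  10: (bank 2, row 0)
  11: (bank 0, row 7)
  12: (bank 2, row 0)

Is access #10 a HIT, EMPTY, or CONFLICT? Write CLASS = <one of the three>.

#0 (2,4) E
#1 (1,8) E
#2 (1,8) H  (was 8)
#3 (1,5) C  (was 8)
#4 (2,8) C  (was 4)
#5 (2,8) H  (was 8)
#6 (1,2) C  (was 5)
#7 (1,2) H  (was 2)
#8 (0,7) E
#9 (0,2) C  (was 7)
#10 (2,0) C  (was 8)
#11 (0,7) C  (was 2)
#12 (2,0) H  (was 0)

CLASS = CONFLICT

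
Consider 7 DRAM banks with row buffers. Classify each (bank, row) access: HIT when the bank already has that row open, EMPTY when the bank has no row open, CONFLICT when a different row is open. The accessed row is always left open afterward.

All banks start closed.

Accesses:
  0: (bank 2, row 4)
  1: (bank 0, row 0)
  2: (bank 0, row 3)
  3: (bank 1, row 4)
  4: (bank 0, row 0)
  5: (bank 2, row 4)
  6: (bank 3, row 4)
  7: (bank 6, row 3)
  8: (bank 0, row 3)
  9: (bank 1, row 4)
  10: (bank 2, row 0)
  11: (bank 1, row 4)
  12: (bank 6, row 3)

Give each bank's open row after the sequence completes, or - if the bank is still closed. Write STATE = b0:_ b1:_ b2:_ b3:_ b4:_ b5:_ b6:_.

step 0: bank2 None->4 [EMPTY]
step 1: bank0 None->0 [EMPTY]
step 2: bank0 0->3 [CONFLICT]
step 3: bank1 None->4 [EMPTY]
step 4: bank0 3->0 [CONFLICT]
step 5: bank2 4->4 [HIT]
step 6: bank3 None->4 [EMPTY]
step 7: bank6 None->3 [EMPTY]
step 8: bank0 0->3 [CONFLICT]
step 9: bank1 4->4 [HIT]
step 10: bank2 4->0 [CONFLICT]
step 11: bank1 4->4 [HIT]
step 12: bank6 3->3 [HIT]

STATE = b0:3 b1:4 b2:0 b3:4 b4:- b5:- b6:3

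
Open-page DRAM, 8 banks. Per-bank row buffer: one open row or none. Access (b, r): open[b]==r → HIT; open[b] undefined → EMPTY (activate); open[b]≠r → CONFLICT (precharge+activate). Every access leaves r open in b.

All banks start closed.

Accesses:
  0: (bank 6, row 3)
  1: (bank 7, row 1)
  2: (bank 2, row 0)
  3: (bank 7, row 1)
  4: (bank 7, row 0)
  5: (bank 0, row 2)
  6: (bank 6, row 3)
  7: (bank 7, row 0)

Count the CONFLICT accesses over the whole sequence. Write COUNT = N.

COUNT = 1

0: bank 6 row 3 — prev None → EMPTY
1: bank 7 row 1 — prev None → EMPTY
2: bank 2 row 0 — prev None → EMPTY
3: bank 7 row 1 — prev 1 → HIT
4: bank 7 row 0 — prev 1 → CONFLICT
5: bank 0 row 2 — prev None → EMPTY
6: bank 6 row 3 — prev 3 → HIT
7: bank 7 row 0 — prev 0 → HIT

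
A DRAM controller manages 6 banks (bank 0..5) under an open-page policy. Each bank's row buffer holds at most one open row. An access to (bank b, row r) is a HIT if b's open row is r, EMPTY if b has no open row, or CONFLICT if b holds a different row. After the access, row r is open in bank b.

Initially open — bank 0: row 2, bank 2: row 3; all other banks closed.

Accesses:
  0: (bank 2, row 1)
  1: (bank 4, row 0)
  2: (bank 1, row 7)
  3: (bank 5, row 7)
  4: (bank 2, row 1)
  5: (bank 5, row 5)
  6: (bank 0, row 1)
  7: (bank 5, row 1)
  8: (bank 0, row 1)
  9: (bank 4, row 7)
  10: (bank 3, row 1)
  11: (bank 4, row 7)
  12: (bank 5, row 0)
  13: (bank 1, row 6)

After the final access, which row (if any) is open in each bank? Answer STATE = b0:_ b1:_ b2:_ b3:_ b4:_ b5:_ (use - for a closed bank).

#0 (2,1) C  (was 3)
#1 (4,0) E
#2 (1,7) E
#3 (5,7) E
#4 (2,1) H  (was 1)
#5 (5,5) C  (was 7)
#6 (0,1) C  (was 2)
#7 (5,1) C  (was 5)
#8 (0,1) H  (was 1)
#9 (4,7) C  (was 0)
#10 (3,1) E
#11 (4,7) H  (was 7)
#12 (5,0) C  (was 1)
#13 (1,6) C  (was 7)

STATE = b0:1 b1:6 b2:1 b3:1 b4:7 b5:0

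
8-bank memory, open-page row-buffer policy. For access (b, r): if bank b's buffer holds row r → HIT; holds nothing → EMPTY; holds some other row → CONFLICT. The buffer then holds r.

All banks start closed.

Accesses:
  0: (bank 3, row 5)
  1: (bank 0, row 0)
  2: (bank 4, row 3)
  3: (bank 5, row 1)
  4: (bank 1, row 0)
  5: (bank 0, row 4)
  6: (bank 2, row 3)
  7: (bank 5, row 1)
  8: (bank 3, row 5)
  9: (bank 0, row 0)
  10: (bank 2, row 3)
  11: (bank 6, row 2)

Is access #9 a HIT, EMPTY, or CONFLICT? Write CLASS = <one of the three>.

0: bank 3 row 5 — prev None → EMPTY
1: bank 0 row 0 — prev None → EMPTY
2: bank 4 row 3 — prev None → EMPTY
3: bank 5 row 1 — prev None → EMPTY
4: bank 1 row 0 — prev None → EMPTY
5: bank 0 row 4 — prev 0 → CONFLICT
6: bank 2 row 3 — prev None → EMPTY
7: bank 5 row 1 — prev 1 → HIT
8: bank 3 row 5 — prev 5 → HIT
9: bank 0 row 0 — prev 4 → CONFLICT
10: bank 2 row 3 — prev 3 → HIT
11: bank 6 row 2 — prev None → EMPTY

CLASS = CONFLICT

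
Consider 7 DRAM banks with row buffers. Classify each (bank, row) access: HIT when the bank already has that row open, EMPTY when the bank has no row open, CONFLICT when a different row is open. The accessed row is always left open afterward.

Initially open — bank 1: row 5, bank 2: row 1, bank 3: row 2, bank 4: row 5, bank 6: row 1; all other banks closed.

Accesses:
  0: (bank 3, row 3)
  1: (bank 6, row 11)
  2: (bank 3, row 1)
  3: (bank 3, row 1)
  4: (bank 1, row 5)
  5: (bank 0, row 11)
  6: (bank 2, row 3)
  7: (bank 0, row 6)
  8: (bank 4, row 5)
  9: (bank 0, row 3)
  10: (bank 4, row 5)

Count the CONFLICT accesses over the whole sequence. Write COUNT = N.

0: bank 3 row 3 — prev 2 → CONFLICT
1: bank 6 row 11 — prev 1 → CONFLICT
2: bank 3 row 1 — prev 3 → CONFLICT
3: bank 3 row 1 — prev 1 → HIT
4: bank 1 row 5 — prev 5 → HIT
5: bank 0 row 11 — prev None → EMPTY
6: bank 2 row 3 — prev 1 → CONFLICT
7: bank 0 row 6 — prev 11 → CONFLICT
8: bank 4 row 5 — prev 5 → HIT
9: bank 0 row 3 — prev 6 → CONFLICT
10: bank 4 row 5 — prev 5 → HIT

COUNT = 6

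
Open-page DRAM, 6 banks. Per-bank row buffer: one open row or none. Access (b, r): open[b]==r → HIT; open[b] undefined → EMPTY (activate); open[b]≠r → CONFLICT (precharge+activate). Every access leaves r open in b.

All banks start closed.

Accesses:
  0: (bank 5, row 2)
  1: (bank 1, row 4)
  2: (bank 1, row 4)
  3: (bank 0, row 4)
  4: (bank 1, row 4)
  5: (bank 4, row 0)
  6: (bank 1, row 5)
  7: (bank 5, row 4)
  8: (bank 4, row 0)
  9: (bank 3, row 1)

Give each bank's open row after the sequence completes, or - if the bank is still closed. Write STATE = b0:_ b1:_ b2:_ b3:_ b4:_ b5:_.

STATE = b0:4 b1:5 b2:- b3:1 b4:0 b5:4

#0 (5,2) E
#1 (1,4) E
#2 (1,4) H  (was 4)
#3 (0,4) E
#4 (1,4) H  (was 4)
#5 (4,0) E
#6 (1,5) C  (was 4)
#7 (5,4) C  (was 2)
#8 (4,0) H  (was 0)
#9 (3,1) E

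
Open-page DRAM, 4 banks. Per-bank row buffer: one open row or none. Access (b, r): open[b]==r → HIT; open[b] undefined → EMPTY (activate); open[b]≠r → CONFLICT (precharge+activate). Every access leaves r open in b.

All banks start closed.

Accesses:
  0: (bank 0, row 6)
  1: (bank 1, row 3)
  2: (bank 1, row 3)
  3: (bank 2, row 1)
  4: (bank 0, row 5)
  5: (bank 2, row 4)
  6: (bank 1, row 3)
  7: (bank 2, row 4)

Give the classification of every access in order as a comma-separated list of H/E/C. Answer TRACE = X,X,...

#0 (0,6) E
#1 (1,3) E
#2 (1,3) H  (was 3)
#3 (2,1) E
#4 (0,5) C  (was 6)
#5 (2,4) C  (was 1)
#6 (1,3) H  (was 3)
#7 (2,4) H  (was 4)

TRACE = E,E,H,E,C,C,H,H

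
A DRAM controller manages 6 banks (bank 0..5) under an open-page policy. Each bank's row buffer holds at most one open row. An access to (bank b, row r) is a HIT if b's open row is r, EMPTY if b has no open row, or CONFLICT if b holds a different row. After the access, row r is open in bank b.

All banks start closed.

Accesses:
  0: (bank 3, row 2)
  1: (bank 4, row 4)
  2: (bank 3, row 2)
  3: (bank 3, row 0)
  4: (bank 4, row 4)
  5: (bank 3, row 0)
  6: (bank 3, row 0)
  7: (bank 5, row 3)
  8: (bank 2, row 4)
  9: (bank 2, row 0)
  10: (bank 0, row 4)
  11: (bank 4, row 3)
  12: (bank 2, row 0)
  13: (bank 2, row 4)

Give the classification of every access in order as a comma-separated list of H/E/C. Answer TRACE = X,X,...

0: bank 3 row 2 — prev None → EMPTY
1: bank 4 row 4 — prev None → EMPTY
2: bank 3 row 2 — prev 2 → HIT
3: bank 3 row 0 — prev 2 → CONFLICT
4: bank 4 row 4 — prev 4 → HIT
5: bank 3 row 0 — prev 0 → HIT
6: bank 3 row 0 — prev 0 → HIT
7: bank 5 row 3 — prev None → EMPTY
8: bank 2 row 4 — prev None → EMPTY
9: bank 2 row 0 — prev 4 → CONFLICT
10: bank 0 row 4 — prev None → EMPTY
11: bank 4 row 3 — prev 4 → CONFLICT
12: bank 2 row 0 — prev 0 → HIT
13: bank 2 row 4 — prev 0 → CONFLICT

TRACE = E,E,H,C,H,H,H,E,E,C,E,C,H,C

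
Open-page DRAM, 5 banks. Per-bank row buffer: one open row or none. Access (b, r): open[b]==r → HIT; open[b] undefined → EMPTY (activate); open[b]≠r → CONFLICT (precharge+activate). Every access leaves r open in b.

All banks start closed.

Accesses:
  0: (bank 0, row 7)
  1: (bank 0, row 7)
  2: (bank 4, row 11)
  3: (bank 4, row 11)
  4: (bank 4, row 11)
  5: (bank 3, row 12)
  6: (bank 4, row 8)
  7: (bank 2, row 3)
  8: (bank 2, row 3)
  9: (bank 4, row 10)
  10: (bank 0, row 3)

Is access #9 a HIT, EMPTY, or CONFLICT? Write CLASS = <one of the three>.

  [0] b0 r7: no row ⇒ E
  [1] b0 r7: had r7 ⇒ H
  [2] b4 r11: no row ⇒ E
  [3] b4 r11: had r11 ⇒ H
  [4] b4 r11: had r11 ⇒ H
  [5] b3 r12: no row ⇒ E
  [6] b4 r8: had r11 ⇒ C
  [7] b2 r3: no row ⇒ E
  [8] b2 r3: had r3 ⇒ H
  [9] b4 r10: had r8 ⇒ C
  [10] b0 r3: had r7 ⇒ C

CLASS = CONFLICT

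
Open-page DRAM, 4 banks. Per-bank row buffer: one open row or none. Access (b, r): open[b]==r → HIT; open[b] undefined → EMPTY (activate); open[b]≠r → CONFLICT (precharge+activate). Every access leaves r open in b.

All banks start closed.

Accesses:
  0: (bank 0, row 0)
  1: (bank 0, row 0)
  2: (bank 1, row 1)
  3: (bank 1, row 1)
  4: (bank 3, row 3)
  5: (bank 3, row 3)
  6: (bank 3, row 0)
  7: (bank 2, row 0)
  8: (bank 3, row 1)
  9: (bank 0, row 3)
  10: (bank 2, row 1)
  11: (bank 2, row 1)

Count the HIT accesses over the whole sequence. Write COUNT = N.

step 0: bank0 None->0 [EMPTY]
step 1: bank0 0->0 [HIT]
step 2: bank1 None->1 [EMPTY]
step 3: bank1 1->1 [HIT]
step 4: bank3 None->3 [EMPTY]
step 5: bank3 3->3 [HIT]
step 6: bank3 3->0 [CONFLICT]
step 7: bank2 None->0 [EMPTY]
step 8: bank3 0->1 [CONFLICT]
step 9: bank0 0->3 [CONFLICT]
step 10: bank2 0->1 [CONFLICT]
step 11: bank2 1->1 [HIT]

COUNT = 4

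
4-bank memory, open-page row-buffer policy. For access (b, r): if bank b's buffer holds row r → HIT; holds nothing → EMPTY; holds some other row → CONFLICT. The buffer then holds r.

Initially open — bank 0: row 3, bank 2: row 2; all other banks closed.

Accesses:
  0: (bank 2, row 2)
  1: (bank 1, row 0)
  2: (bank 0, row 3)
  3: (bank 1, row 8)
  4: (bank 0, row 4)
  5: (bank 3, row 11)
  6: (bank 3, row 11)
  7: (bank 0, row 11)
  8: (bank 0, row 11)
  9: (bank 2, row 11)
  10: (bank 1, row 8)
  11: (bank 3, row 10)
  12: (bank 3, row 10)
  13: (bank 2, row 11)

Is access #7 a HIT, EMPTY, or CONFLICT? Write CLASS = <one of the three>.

CLASS = CONFLICT

#0 (2,2) H  (was 2)
#1 (1,0) E
#2 (0,3) H  (was 3)
#3 (1,8) C  (was 0)
#4 (0,4) C  (was 3)
#5 (3,11) E
#6 (3,11) H  (was 11)
#7 (0,11) C  (was 4)
#8 (0,11) H  (was 11)
#9 (2,11) C  (was 2)
#10 (1,8) H  (was 8)
#11 (3,10) C  (was 11)
#12 (3,10) H  (was 10)
#13 (2,11) H  (was 11)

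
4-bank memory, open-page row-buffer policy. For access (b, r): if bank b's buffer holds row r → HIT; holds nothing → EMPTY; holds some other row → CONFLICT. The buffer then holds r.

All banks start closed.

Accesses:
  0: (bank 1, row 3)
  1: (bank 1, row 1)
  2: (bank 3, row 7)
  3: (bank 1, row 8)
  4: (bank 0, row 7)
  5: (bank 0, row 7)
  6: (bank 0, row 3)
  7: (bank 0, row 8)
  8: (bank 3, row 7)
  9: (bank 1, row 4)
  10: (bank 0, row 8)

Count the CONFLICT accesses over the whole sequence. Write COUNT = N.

step 0: bank1 None->3 [EMPTY]
step 1: bank1 3->1 [CONFLICT]
step 2: bank3 None->7 [EMPTY]
step 3: bank1 1->8 [CONFLICT]
step 4: bank0 None->7 [EMPTY]
step 5: bank0 7->7 [HIT]
step 6: bank0 7->3 [CONFLICT]
step 7: bank0 3->8 [CONFLICT]
step 8: bank3 7->7 [HIT]
step 9: bank1 8->4 [CONFLICT]
step 10: bank0 8->8 [HIT]

COUNT = 5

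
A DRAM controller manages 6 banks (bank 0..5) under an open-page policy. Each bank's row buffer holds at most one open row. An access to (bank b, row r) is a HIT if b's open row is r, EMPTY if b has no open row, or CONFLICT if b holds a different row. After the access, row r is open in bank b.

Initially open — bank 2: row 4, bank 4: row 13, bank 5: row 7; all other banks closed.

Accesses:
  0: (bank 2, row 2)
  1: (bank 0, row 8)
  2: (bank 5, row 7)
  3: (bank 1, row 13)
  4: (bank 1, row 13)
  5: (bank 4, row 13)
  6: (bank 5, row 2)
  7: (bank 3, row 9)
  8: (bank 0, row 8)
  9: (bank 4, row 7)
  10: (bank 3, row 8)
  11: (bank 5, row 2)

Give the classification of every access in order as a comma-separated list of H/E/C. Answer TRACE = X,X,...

TRACE = C,E,H,E,H,H,C,E,H,C,C,H

  [0] b2 r2: had r4 ⇒ C
  [1] b0 r8: no row ⇒ E
  [2] b5 r7: had r7 ⇒ H
  [3] b1 r13: no row ⇒ E
  [4] b1 r13: had r13 ⇒ H
  [5] b4 r13: had r13 ⇒ H
  [6] b5 r2: had r7 ⇒ C
  [7] b3 r9: no row ⇒ E
  [8] b0 r8: had r8 ⇒ H
  [9] b4 r7: had r13 ⇒ C
  [10] b3 r8: had r9 ⇒ C
  [11] b5 r2: had r2 ⇒ H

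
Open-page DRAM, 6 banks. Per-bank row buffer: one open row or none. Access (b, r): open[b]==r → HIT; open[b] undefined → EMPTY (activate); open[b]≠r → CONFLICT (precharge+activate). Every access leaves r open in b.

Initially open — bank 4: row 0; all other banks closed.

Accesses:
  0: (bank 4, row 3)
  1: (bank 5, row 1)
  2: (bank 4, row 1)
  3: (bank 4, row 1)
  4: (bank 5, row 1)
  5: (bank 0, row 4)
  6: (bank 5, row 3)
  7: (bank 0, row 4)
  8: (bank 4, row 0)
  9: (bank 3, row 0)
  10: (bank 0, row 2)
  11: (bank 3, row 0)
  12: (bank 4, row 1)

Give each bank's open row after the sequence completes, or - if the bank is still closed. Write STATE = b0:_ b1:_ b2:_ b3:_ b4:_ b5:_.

step 0: bank4 0->3 [CONFLICT]
step 1: bank5 None->1 [EMPTY]
step 2: bank4 3->1 [CONFLICT]
step 3: bank4 1->1 [HIT]
step 4: bank5 1->1 [HIT]
step 5: bank0 None->4 [EMPTY]
step 6: bank5 1->3 [CONFLICT]
step 7: bank0 4->4 [HIT]
step 8: bank4 1->0 [CONFLICT]
step 9: bank3 None->0 [EMPTY]
step 10: bank0 4->2 [CONFLICT]
step 11: bank3 0->0 [HIT]
step 12: bank4 0->1 [CONFLICT]

STATE = b0:2 b1:- b2:- b3:0 b4:1 b5:3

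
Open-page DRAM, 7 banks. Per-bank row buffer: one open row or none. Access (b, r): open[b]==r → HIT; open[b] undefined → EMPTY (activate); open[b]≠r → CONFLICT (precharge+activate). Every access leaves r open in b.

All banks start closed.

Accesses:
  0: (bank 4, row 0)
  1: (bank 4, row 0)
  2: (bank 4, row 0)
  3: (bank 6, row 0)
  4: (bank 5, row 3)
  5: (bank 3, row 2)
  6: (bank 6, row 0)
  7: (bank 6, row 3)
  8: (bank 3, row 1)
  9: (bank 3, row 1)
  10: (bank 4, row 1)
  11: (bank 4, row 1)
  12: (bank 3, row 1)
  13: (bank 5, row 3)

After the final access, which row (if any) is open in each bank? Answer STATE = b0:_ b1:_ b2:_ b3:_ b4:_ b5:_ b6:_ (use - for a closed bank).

0: bank 4 row 0 — prev None → EMPTY
1: bank 4 row 0 — prev 0 → HIT
2: bank 4 row 0 — prev 0 → HIT
3: bank 6 row 0 — prev None → EMPTY
4: bank 5 row 3 — prev None → EMPTY
5: bank 3 row 2 — prev None → EMPTY
6: bank 6 row 0 — prev 0 → HIT
7: bank 6 row 3 — prev 0 → CONFLICT
8: bank 3 row 1 — prev 2 → CONFLICT
9: bank 3 row 1 — prev 1 → HIT
10: bank 4 row 1 — prev 0 → CONFLICT
11: bank 4 row 1 — prev 1 → HIT
12: bank 3 row 1 — prev 1 → HIT
13: bank 5 row 3 — prev 3 → HIT

STATE = b0:- b1:- b2:- b3:1 b4:1 b5:3 b6:3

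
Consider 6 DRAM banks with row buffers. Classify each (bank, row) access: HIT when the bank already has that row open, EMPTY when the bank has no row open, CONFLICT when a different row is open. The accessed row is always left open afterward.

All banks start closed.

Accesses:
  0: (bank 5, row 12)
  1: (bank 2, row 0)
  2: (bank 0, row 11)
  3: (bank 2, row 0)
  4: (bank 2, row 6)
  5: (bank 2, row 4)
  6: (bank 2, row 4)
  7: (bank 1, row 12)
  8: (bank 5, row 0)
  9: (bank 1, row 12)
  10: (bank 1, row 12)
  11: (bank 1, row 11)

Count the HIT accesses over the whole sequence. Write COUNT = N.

COUNT = 4

#0 (5,12) E
#1 (2,0) E
#2 (0,11) E
#3 (2,0) H  (was 0)
#4 (2,6) C  (was 0)
#5 (2,4) C  (was 6)
#6 (2,4) H  (was 4)
#7 (1,12) E
#8 (5,0) C  (was 12)
#9 (1,12) H  (was 12)
#10 (1,12) H  (was 12)
#11 (1,11) C  (was 12)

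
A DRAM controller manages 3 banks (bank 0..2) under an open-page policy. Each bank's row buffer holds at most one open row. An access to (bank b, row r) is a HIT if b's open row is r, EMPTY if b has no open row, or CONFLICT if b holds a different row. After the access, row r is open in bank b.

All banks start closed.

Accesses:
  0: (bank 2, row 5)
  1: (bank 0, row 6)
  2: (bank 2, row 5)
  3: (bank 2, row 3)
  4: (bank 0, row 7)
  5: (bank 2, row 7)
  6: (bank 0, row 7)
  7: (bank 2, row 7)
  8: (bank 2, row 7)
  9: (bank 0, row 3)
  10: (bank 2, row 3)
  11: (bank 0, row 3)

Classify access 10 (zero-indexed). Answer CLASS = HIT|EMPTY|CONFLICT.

  [0] b2 r5: no row ⇒ E
  [1] b0 r6: no row ⇒ E
  [2] b2 r5: had r5 ⇒ H
  [3] b2 r3: had r5 ⇒ C
  [4] b0 r7: had r6 ⇒ C
  [5] b2 r7: had r3 ⇒ C
  [6] b0 r7: had r7 ⇒ H
  [7] b2 r7: had r7 ⇒ H
  [8] b2 r7: had r7 ⇒ H
  [9] b0 r3: had r7 ⇒ C
  [10] b2 r3: had r7 ⇒ C
  [11] b0 r3: had r3 ⇒ H

CLASS = CONFLICT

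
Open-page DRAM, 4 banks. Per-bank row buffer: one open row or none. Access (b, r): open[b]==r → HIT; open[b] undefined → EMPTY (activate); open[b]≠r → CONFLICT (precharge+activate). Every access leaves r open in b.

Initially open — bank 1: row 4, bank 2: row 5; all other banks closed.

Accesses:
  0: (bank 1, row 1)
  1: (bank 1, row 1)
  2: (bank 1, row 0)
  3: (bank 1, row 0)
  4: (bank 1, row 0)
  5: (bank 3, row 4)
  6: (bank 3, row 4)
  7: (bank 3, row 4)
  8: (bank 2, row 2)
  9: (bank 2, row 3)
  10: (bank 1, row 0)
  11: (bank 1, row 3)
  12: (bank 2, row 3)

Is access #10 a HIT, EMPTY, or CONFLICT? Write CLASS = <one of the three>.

step 0: bank1 4->1 [CONFLICT]
step 1: bank1 1->1 [HIT]
step 2: bank1 1->0 [CONFLICT]
step 3: bank1 0->0 [HIT]
step 4: bank1 0->0 [HIT]
step 5: bank3 None->4 [EMPTY]
step 6: bank3 4->4 [HIT]
step 7: bank3 4->4 [HIT]
step 8: bank2 5->2 [CONFLICT]
step 9: bank2 2->3 [CONFLICT]
step 10: bank1 0->0 [HIT]
step 11: bank1 0->3 [CONFLICT]
step 12: bank2 3->3 [HIT]

CLASS = HIT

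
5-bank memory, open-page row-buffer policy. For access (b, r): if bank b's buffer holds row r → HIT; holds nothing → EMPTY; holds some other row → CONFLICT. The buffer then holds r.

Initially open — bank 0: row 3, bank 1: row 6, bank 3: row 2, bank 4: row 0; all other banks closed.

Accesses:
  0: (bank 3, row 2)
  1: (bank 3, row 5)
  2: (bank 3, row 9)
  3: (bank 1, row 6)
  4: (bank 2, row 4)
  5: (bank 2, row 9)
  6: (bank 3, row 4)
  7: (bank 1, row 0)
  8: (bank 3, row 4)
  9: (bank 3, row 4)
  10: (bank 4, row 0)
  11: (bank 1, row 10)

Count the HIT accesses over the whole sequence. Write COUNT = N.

step 0: bank3 2->2 [HIT]
step 1: bank3 2->5 [CONFLICT]
step 2: bank3 5->9 [CONFLICT]
step 3: bank1 6->6 [HIT]
step 4: bank2 None->4 [EMPTY]
step 5: bank2 4->9 [CONFLICT]
step 6: bank3 9->4 [CONFLICT]
step 7: bank1 6->0 [CONFLICT]
step 8: bank3 4->4 [HIT]
step 9: bank3 4->4 [HIT]
step 10: bank4 0->0 [HIT]
step 11: bank1 0->10 [CONFLICT]

COUNT = 5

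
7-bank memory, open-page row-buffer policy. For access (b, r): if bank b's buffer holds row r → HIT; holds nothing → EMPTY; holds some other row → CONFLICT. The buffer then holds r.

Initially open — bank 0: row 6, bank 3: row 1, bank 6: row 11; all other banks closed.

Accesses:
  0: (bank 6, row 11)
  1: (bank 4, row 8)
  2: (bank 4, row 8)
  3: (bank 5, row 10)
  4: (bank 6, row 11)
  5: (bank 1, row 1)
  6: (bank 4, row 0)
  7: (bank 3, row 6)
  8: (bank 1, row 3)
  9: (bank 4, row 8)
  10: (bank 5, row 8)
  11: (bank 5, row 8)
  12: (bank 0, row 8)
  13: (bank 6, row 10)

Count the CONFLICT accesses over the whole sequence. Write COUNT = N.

COUNT = 7

  [0] b6 r11: had r11 ⇒ H
  [1] b4 r8: no row ⇒ E
  [2] b4 r8: had r8 ⇒ H
  [3] b5 r10: no row ⇒ E
  [4] b6 r11: had r11 ⇒ H
  [5] b1 r1: no row ⇒ E
  [6] b4 r0: had r8 ⇒ C
  [7] b3 r6: had r1 ⇒ C
  [8] b1 r3: had r1 ⇒ C
  [9] b4 r8: had r0 ⇒ C
  [10] b5 r8: had r10 ⇒ C
  [11] b5 r8: had r8 ⇒ H
  [12] b0 r8: had r6 ⇒ C
  [13] b6 r10: had r11 ⇒ C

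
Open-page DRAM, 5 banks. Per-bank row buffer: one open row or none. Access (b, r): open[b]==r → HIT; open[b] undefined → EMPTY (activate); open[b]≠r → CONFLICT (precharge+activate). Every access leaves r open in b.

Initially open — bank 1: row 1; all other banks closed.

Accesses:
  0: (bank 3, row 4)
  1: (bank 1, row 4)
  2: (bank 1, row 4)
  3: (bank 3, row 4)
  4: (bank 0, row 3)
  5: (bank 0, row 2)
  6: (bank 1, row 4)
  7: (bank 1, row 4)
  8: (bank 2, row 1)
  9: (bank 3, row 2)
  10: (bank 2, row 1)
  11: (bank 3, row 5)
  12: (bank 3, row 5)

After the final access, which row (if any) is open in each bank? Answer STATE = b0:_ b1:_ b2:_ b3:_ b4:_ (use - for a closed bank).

#0 (3,4) E
#1 (1,4) C  (was 1)
#2 (1,4) H  (was 4)
#3 (3,4) H  (was 4)
#4 (0,3) E
#5 (0,2) C  (was 3)
#6 (1,4) H  (was 4)
#7 (1,4) H  (was 4)
#8 (2,1) E
#9 (3,2) C  (was 4)
#10 (2,1) H  (was 1)
#11 (3,5) C  (was 2)
#12 (3,5) H  (was 5)

STATE = b0:2 b1:4 b2:1 b3:5 b4:-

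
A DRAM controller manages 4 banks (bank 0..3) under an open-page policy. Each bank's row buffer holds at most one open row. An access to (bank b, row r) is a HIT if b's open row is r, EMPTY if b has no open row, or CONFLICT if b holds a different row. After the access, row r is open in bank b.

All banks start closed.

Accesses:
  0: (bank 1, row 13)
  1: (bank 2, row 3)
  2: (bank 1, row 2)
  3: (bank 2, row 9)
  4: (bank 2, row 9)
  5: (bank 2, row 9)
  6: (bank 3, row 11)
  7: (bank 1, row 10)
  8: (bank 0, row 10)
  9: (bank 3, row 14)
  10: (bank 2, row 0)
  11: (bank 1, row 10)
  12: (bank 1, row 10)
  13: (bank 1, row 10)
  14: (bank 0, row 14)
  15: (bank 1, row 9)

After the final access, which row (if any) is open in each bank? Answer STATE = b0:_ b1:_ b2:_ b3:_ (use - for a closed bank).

  [0] b1 r13: no row ⇒ E
  [1] b2 r3: no row ⇒ E
  [2] b1 r2: had r13 ⇒ C
  [3] b2 r9: had r3 ⇒ C
  [4] b2 r9: had r9 ⇒ H
  [5] b2 r9: had r9 ⇒ H
  [6] b3 r11: no row ⇒ E
  [7] b1 r10: had r2 ⇒ C
  [8] b0 r10: no row ⇒ E
  [9] b3 r14: had r11 ⇒ C
  [10] b2 r0: had r9 ⇒ C
  [11] b1 r10: had r10 ⇒ H
  [12] b1 r10: had r10 ⇒ H
  [13] b1 r10: had r10 ⇒ H
  [14] b0 r14: had r10 ⇒ C
  [15] b1 r9: had r10 ⇒ C

STATE = b0:14 b1:9 b2:0 b3:14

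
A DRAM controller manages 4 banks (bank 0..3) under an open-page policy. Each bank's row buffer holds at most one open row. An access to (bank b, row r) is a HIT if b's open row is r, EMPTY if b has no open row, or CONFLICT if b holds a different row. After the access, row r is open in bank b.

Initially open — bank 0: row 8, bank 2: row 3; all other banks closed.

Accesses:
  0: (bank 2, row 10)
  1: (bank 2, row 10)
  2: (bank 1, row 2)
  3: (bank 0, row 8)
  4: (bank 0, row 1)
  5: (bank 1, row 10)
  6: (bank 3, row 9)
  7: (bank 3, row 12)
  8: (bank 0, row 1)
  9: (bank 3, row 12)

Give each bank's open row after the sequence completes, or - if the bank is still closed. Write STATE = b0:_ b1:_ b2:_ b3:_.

STATE = b0:1 b1:10 b2:10 b3:12

step 0: bank2 3->10 [CONFLICT]
step 1: bank2 10->10 [HIT]
step 2: bank1 None->2 [EMPTY]
step 3: bank0 8->8 [HIT]
step 4: bank0 8->1 [CONFLICT]
step 5: bank1 2->10 [CONFLICT]
step 6: bank3 None->9 [EMPTY]
step 7: bank3 9->12 [CONFLICT]
step 8: bank0 1->1 [HIT]
step 9: bank3 12->12 [HIT]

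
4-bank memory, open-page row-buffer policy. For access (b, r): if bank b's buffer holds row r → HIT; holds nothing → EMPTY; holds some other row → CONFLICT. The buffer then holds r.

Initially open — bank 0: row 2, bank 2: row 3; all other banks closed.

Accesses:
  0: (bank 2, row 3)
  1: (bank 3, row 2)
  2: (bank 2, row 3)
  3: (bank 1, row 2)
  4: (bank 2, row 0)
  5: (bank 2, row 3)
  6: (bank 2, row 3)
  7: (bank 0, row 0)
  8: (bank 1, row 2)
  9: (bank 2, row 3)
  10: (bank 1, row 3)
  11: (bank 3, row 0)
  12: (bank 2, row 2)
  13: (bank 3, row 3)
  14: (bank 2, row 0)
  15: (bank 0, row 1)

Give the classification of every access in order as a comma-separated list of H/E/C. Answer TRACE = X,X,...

0: bank 2 row 3 — prev 3 → HIT
1: bank 3 row 2 — prev None → EMPTY
2: bank 2 row 3 — prev 3 → HIT
3: bank 1 row 2 — prev None → EMPTY
4: bank 2 row 0 — prev 3 → CONFLICT
5: bank 2 row 3 — prev 0 → CONFLICT
6: bank 2 row 3 — prev 3 → HIT
7: bank 0 row 0 — prev 2 → CONFLICT
8: bank 1 row 2 — prev 2 → HIT
9: bank 2 row 3 — prev 3 → HIT
10: bank 1 row 3 — prev 2 → CONFLICT
11: bank 3 row 0 — prev 2 → CONFLICT
12: bank 2 row 2 — prev 3 → CONFLICT
13: bank 3 row 3 — prev 0 → CONFLICT
14: bank 2 row 0 — prev 2 → CONFLICT
15: bank 0 row 1 — prev 0 → CONFLICT

TRACE = H,E,H,E,C,C,H,C,H,H,C,C,C,C,C,C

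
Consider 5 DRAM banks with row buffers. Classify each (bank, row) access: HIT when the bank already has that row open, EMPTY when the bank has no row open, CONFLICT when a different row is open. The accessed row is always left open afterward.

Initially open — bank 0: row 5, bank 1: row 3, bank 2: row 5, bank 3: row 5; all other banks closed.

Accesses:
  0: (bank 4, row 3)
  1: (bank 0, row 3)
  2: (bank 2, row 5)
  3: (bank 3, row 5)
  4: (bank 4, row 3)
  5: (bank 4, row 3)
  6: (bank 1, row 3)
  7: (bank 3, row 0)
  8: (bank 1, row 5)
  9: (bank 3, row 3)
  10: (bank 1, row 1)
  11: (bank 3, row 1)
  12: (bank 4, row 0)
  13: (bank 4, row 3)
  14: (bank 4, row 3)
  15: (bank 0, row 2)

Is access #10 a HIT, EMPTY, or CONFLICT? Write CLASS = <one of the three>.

CLASS = CONFLICT

0: bank 4 row 3 — prev None → EMPTY
1: bank 0 row 3 — prev 5 → CONFLICT
2: bank 2 row 5 — prev 5 → HIT
3: bank 3 row 5 — prev 5 → HIT
4: bank 4 row 3 — prev 3 → HIT
5: bank 4 row 3 — prev 3 → HIT
6: bank 1 row 3 — prev 3 → HIT
7: bank 3 row 0 — prev 5 → CONFLICT
8: bank 1 row 5 — prev 3 → CONFLICT
9: bank 3 row 3 — prev 0 → CONFLICT
10: bank 1 row 1 — prev 5 → CONFLICT
11: bank 3 row 1 — prev 3 → CONFLICT
12: bank 4 row 0 — prev 3 → CONFLICT
13: bank 4 row 3 — prev 0 → CONFLICT
14: bank 4 row 3 — prev 3 → HIT
15: bank 0 row 2 — prev 3 → CONFLICT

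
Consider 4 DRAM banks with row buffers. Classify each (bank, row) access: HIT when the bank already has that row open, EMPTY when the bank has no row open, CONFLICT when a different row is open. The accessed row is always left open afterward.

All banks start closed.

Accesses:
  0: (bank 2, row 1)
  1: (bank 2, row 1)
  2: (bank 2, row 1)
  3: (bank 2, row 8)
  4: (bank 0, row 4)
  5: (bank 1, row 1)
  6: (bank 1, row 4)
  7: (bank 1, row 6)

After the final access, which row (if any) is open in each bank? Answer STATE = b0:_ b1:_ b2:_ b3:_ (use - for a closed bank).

STATE = b0:4 b1:6 b2:8 b3:-

  [0] b2 r1: no row ⇒ E
  [1] b2 r1: had r1 ⇒ H
  [2] b2 r1: had r1 ⇒ H
  [3] b2 r8: had r1 ⇒ C
  [4] b0 r4: no row ⇒ E
  [5] b1 r1: no row ⇒ E
  [6] b1 r4: had r1 ⇒ C
  [7] b1 r6: had r4 ⇒ C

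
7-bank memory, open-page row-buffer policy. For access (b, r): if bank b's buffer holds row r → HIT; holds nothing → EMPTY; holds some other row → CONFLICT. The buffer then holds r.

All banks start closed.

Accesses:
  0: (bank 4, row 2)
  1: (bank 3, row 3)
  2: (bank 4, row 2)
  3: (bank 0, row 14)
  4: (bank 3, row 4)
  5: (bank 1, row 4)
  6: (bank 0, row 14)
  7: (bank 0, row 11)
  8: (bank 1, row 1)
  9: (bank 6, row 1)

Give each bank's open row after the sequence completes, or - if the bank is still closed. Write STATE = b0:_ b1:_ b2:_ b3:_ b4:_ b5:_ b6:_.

#0 (4,2) E
#1 (3,3) E
#2 (4,2) H  (was 2)
#3 (0,14) E
#4 (3,4) C  (was 3)
#5 (1,4) E
#6 (0,14) H  (was 14)
#7 (0,11) C  (was 14)
#8 (1,1) C  (was 4)
#9 (6,1) E

STATE = b0:11 b1:1 b2:- b3:4 b4:2 b5:- b6:1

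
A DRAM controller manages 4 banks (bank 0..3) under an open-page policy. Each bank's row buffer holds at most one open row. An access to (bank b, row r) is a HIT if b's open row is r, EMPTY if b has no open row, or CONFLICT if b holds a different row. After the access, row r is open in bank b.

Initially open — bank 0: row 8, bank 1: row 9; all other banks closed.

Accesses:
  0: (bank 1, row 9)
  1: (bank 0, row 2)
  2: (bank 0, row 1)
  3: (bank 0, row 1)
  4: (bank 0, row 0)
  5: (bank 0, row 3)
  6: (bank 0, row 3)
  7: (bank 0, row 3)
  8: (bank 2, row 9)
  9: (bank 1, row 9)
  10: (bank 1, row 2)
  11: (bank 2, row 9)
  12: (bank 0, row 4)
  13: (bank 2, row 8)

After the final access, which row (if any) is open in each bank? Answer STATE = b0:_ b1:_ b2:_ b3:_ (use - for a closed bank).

STATE = b0:4 b1:2 b2:8 b3:-

  [0] b1 r9: had r9 ⇒ H
  [1] b0 r2: had r8 ⇒ C
  [2] b0 r1: had r2 ⇒ C
  [3] b0 r1: had r1 ⇒ H
  [4] b0 r0: had r1 ⇒ C
  [5] b0 r3: had r0 ⇒ C
  [6] b0 r3: had r3 ⇒ H
  [7] b0 r3: had r3 ⇒ H
  [8] b2 r9: no row ⇒ E
  [9] b1 r9: had r9 ⇒ H
  [10] b1 r2: had r9 ⇒ C
  [11] b2 r9: had r9 ⇒ H
  [12] b0 r4: had r3 ⇒ C
  [13] b2 r8: had r9 ⇒ C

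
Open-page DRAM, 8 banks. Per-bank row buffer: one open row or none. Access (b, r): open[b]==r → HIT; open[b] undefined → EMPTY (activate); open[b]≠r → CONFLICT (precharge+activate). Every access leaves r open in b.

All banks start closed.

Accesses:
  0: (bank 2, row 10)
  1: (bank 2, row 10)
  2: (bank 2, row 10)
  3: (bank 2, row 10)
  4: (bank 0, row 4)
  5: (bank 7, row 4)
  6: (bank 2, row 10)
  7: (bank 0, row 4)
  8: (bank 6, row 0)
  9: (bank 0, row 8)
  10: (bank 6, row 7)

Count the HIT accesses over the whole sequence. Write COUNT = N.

0: bank 2 row 10 — prev None → EMPTY
1: bank 2 row 10 — prev 10 → HIT
2: bank 2 row 10 — prev 10 → HIT
3: bank 2 row 10 — prev 10 → HIT
4: bank 0 row 4 — prev None → EMPTY
5: bank 7 row 4 — prev None → EMPTY
6: bank 2 row 10 — prev 10 → HIT
7: bank 0 row 4 — prev 4 → HIT
8: bank 6 row 0 — prev None → EMPTY
9: bank 0 row 8 — prev 4 → CONFLICT
10: bank 6 row 7 — prev 0 → CONFLICT

COUNT = 5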